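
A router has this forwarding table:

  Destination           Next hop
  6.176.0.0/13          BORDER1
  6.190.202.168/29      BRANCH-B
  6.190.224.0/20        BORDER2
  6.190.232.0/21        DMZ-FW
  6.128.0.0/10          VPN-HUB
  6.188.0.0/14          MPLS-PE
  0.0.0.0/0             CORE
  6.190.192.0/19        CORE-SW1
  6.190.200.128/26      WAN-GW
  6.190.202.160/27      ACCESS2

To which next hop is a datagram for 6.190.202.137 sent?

Routes whose prefix contains 6.190.202.137:
  0.0.0.0/0 (default, matches everything) -> CORE
  6.128.0.0/10 (6.128.0.0 - 6.191.255.255) -> VPN-HUB
  6.188.0.0/14 (6.188.0.0 - 6.191.255.255) -> MPLS-PE
  6.190.192.0/19 (6.190.192.0 - 6.190.223.255) -> CORE-SW1
More-specific entries that do NOT match:
  6.190.202.168/29 (6.190.202.168 - 6.190.202.175) does not contain 6.190.202.137
  6.190.202.160/27 (6.190.202.160 - 6.190.202.191) does not contain 6.190.202.137
  6.190.200.128/26 (6.190.200.128 - 6.190.200.191) does not contain 6.190.202.137
  6.190.232.0/21 (6.190.232.0 - 6.190.239.255) does not contain 6.190.202.137
  6.190.224.0/20 (6.190.224.0 - 6.190.239.255) does not contain 6.190.202.137
Longest matching prefix is /19 -> next hop CORE-SW1.

CORE-SW1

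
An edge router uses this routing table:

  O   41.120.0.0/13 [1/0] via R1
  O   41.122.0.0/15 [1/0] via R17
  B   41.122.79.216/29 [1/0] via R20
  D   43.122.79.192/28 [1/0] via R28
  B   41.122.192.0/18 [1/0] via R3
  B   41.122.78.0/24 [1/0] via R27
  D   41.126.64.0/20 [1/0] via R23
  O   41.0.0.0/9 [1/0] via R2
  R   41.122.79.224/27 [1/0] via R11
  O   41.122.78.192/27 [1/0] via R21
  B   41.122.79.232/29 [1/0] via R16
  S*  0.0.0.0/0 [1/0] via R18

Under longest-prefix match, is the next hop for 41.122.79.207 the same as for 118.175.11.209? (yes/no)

no

41.122.79.207: longest match 41.122.0.0/15 -> R17
118.175.11.209: longest match 0.0.0.0/0 -> R18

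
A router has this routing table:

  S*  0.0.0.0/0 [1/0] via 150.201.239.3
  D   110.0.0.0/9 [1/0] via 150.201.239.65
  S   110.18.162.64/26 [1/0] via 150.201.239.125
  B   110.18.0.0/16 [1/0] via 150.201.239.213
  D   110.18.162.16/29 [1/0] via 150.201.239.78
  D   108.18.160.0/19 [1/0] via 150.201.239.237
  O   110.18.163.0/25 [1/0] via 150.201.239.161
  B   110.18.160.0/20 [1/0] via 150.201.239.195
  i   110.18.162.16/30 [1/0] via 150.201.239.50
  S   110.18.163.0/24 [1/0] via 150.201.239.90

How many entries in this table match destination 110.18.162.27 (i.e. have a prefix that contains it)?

Prefixes containing 110.18.162.27:
  0.0.0.0/0 (default, matches everything)
  110.0.0.0/9 (110.0.0.0 - 110.127.255.255)
  110.18.0.0/16 (110.18.0.0 - 110.18.255.255)
  110.18.160.0/20 (110.18.160.0 - 110.18.175.255)
Total matching entries: 4.

4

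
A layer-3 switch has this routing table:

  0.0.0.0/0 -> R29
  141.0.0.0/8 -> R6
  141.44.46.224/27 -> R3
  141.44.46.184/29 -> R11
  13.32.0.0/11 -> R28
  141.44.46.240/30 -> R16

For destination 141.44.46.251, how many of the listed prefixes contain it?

Prefixes containing 141.44.46.251:
  0.0.0.0/0 (default, matches everything)
  141.0.0.0/8 (141.0.0.0 - 141.255.255.255)
  141.44.46.224/27 (141.44.46.224 - 141.44.46.255)
Total matching entries: 3.

3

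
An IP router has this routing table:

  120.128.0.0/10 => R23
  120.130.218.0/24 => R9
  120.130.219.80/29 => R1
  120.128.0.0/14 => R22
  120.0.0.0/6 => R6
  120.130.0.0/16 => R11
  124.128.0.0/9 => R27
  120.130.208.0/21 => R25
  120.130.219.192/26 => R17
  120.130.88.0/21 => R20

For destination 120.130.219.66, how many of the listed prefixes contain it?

4

Prefixes containing 120.130.219.66:
  120.0.0.0/6 (120.0.0.0 - 123.255.255.255)
  120.128.0.0/10 (120.128.0.0 - 120.191.255.255)
  120.128.0.0/14 (120.128.0.0 - 120.131.255.255)
  120.130.0.0/16 (120.130.0.0 - 120.130.255.255)
Total matching entries: 4.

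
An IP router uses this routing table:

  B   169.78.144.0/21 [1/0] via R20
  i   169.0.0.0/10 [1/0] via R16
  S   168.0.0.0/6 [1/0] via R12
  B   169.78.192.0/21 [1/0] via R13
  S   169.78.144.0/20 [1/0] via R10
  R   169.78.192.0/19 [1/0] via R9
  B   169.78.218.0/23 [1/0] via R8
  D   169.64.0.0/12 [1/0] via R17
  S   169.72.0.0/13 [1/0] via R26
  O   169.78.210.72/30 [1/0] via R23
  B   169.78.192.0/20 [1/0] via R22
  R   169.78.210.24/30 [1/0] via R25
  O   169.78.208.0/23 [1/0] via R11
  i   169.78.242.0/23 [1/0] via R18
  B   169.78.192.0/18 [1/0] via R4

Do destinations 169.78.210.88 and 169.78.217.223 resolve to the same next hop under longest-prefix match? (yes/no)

169.78.210.88: longest match 169.78.192.0/19 -> R9
169.78.217.223: longest match 169.78.192.0/19 -> R9

yes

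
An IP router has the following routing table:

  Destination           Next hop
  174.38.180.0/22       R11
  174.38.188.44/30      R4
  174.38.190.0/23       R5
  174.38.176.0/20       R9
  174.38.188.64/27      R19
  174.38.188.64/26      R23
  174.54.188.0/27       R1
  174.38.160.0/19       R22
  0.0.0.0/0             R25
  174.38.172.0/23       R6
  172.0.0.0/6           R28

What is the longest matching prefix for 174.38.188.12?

Entries matching 174.38.188.12:
  0.0.0.0/0 (default, matches everything)
  172.0.0.0/6 (172.0.0.0 - 175.255.255.255)
  174.38.160.0/19 (174.38.160.0 - 174.38.191.255)
  174.38.176.0/20 (174.38.176.0 - 174.38.191.255)
Most specific is 174.38.176.0/20.

174.38.176.0/20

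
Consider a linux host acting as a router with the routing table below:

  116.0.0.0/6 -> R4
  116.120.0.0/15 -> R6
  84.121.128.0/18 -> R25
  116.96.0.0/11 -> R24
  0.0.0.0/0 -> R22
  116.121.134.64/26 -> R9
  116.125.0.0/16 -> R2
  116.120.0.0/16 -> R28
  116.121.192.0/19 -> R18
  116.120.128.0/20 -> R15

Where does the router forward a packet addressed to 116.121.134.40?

R6

Routes whose prefix contains 116.121.134.40:
  0.0.0.0/0 (default, matches everything) -> R22
  116.0.0.0/6 (116.0.0.0 - 119.255.255.255) -> R4
  116.96.0.0/11 (116.96.0.0 - 116.127.255.255) -> R24
  116.120.0.0/15 (116.120.0.0 - 116.121.255.255) -> R6
More-specific entries that do NOT match:
  116.121.134.64/26 (116.121.134.64 - 116.121.134.127) does not contain 116.121.134.40
  116.120.128.0/20 (116.120.128.0 - 116.120.143.255) does not contain 116.121.134.40
  116.121.192.0/19 (116.121.192.0 - 116.121.223.255) does not contain 116.121.134.40
  84.121.128.0/18 (84.121.128.0 - 84.121.191.255) does not contain 116.121.134.40
  116.125.0.0/16 (116.125.0.0 - 116.125.255.255) does not contain 116.121.134.40
  116.120.0.0/16 (116.120.0.0 - 116.120.255.255) does not contain 116.121.134.40
Longest matching prefix is /15 -> next hop R6.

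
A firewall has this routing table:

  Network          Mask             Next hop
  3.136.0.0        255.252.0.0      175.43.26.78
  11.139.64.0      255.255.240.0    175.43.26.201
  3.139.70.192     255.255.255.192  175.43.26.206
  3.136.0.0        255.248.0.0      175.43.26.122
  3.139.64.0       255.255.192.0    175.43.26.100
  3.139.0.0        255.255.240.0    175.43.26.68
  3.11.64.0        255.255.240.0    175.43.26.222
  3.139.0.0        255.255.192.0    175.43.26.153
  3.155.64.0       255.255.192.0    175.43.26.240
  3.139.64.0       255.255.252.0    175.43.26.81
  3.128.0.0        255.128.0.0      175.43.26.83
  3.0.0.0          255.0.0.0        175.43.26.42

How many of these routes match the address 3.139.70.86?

Prefixes containing 3.139.70.86:
  3.0.0.0/8 (3.0.0.0 - 3.255.255.255)
  3.128.0.0/9 (3.128.0.0 - 3.255.255.255)
  3.136.0.0/13 (3.136.0.0 - 3.143.255.255)
  3.136.0.0/14 (3.136.0.0 - 3.139.255.255)
  3.139.64.0/18 (3.139.64.0 - 3.139.127.255)
Total matching entries: 5.

5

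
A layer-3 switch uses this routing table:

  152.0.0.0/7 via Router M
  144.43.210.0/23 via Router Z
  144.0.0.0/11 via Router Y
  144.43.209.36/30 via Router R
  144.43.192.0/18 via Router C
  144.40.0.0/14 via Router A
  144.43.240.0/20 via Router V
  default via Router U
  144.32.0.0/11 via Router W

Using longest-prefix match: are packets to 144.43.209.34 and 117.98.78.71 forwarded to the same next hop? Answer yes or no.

no

144.43.209.34: longest match 144.43.192.0/18 -> Router C
117.98.78.71: longest match 0.0.0.0/0 -> Router U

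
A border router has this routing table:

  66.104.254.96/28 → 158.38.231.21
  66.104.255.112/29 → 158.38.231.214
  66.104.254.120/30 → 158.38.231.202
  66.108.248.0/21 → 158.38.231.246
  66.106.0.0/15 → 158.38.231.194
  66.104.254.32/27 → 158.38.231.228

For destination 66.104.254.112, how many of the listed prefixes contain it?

0

No listed prefix contains 66.104.254.112.
Total matching entries: 0.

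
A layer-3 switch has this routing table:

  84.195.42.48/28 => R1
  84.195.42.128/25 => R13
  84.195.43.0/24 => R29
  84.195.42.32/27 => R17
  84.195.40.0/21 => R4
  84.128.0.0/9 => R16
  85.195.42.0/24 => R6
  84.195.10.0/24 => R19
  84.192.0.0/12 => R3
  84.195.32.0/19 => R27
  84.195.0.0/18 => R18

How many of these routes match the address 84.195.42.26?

Prefixes containing 84.195.42.26:
  84.128.0.0/9 (84.128.0.0 - 84.255.255.255)
  84.192.0.0/12 (84.192.0.0 - 84.207.255.255)
  84.195.0.0/18 (84.195.0.0 - 84.195.63.255)
  84.195.32.0/19 (84.195.32.0 - 84.195.63.255)
  84.195.40.0/21 (84.195.40.0 - 84.195.47.255)
Total matching entries: 5.

5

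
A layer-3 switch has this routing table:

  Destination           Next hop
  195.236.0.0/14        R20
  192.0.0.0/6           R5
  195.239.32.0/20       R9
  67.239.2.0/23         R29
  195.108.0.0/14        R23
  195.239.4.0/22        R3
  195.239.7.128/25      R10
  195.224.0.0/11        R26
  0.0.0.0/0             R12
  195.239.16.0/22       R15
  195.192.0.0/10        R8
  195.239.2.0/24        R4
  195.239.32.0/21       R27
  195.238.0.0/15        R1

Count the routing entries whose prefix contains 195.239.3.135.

Prefixes containing 195.239.3.135:
  0.0.0.0/0 (default, matches everything)
  192.0.0.0/6 (192.0.0.0 - 195.255.255.255)
  195.192.0.0/10 (195.192.0.0 - 195.255.255.255)
  195.224.0.0/11 (195.224.0.0 - 195.255.255.255)
  195.236.0.0/14 (195.236.0.0 - 195.239.255.255)
  195.238.0.0/15 (195.238.0.0 - 195.239.255.255)
Total matching entries: 6.

6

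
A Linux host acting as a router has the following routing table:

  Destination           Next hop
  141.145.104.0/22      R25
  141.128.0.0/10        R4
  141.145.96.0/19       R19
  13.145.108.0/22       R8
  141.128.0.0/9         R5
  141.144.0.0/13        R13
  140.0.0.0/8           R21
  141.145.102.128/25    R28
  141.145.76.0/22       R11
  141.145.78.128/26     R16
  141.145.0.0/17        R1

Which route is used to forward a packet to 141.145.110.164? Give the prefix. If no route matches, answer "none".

Entries matching 141.145.110.164:
  141.128.0.0/9 (141.128.0.0 - 141.255.255.255)
  141.128.0.0/10 (141.128.0.0 - 141.191.255.255)
  141.144.0.0/13 (141.144.0.0 - 141.151.255.255)
  141.145.0.0/17 (141.145.0.0 - 141.145.127.255)
  141.145.96.0/19 (141.145.96.0 - 141.145.127.255)
Most specific is 141.145.96.0/19.

141.145.96.0/19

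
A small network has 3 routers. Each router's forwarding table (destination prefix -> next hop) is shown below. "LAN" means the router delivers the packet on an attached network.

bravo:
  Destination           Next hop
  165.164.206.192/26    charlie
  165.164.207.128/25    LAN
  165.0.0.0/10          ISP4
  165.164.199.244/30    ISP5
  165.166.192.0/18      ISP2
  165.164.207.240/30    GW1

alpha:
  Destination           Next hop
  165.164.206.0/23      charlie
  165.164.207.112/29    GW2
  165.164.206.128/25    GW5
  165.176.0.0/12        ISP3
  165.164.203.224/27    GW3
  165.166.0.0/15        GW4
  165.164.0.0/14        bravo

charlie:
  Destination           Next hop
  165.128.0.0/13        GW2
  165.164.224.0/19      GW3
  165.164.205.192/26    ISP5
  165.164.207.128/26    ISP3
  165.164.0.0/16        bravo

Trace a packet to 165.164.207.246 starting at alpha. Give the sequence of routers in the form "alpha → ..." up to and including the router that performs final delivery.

At alpha: longest match for 165.164.207.246 is 165.164.206.0/23 -> charlie
At charlie: longest match for 165.164.207.246 is 165.164.0.0/16 -> bravo
At bravo: longest match for 165.164.207.246 is 165.164.207.128/25 -> LAN

alpha → charlie → bravo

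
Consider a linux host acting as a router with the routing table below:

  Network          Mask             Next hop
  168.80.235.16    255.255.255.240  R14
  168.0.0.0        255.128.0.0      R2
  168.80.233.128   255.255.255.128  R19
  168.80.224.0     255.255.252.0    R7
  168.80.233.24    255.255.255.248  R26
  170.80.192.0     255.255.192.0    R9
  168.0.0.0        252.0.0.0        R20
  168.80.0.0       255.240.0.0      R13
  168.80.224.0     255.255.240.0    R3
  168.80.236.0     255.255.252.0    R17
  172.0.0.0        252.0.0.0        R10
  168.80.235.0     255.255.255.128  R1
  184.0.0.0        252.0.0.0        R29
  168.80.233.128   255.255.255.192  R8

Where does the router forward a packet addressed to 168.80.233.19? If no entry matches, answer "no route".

Routes whose prefix contains 168.80.233.19:
  168.0.0.0/6 (168.0.0.0 - 171.255.255.255) -> R20
  168.0.0.0/9 (168.0.0.0 - 168.127.255.255) -> R2
  168.80.0.0/12 (168.80.0.0 - 168.95.255.255) -> R13
  168.80.224.0/20 (168.80.224.0 - 168.80.239.255) -> R3
More-specific entries that do NOT match:
  168.80.233.24/29 (168.80.233.24 - 168.80.233.31) does not contain 168.80.233.19
  168.80.235.16/28 (168.80.235.16 - 168.80.235.31) does not contain 168.80.233.19
  168.80.233.128/26 (168.80.233.128 - 168.80.233.191) does not contain 168.80.233.19
  168.80.233.128/25 (168.80.233.128 - 168.80.233.255) does not contain 168.80.233.19
  168.80.235.0/25 (168.80.235.0 - 168.80.235.127) does not contain 168.80.233.19
  168.80.224.0/22 (168.80.224.0 - 168.80.227.255) does not contain 168.80.233.19
  168.80.236.0/22 (168.80.236.0 - 168.80.239.255) does not contain 168.80.233.19
Longest matching prefix is /20 -> next hop R3.

R3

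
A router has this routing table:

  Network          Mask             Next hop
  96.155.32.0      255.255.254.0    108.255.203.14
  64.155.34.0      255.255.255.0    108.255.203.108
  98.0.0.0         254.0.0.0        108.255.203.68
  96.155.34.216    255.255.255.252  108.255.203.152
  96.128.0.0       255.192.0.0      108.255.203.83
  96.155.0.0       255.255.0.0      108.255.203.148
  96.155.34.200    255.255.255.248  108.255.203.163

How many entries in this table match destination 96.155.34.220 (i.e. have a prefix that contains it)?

2

Prefixes containing 96.155.34.220:
  96.128.0.0/10 (96.128.0.0 - 96.191.255.255)
  96.155.0.0/16 (96.155.0.0 - 96.155.255.255)
Total matching entries: 2.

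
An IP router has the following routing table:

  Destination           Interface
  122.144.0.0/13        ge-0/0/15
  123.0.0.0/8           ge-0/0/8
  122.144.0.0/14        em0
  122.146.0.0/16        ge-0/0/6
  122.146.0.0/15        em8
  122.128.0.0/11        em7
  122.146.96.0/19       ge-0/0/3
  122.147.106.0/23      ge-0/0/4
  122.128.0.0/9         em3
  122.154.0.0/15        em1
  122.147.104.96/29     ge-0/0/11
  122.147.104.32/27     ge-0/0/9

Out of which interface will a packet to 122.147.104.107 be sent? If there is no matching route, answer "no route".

em8

Routes whose prefix contains 122.147.104.107:
  122.128.0.0/9 (122.128.0.0 - 122.255.255.255) -> em3
  122.128.0.0/11 (122.128.0.0 - 122.159.255.255) -> em7
  122.144.0.0/13 (122.144.0.0 - 122.151.255.255) -> ge-0/0/15
  122.144.0.0/14 (122.144.0.0 - 122.147.255.255) -> em0
  122.146.0.0/15 (122.146.0.0 - 122.147.255.255) -> em8
More-specific entries that do NOT match:
  122.147.104.96/29 (122.147.104.96 - 122.147.104.103) does not contain 122.147.104.107
  122.147.104.32/27 (122.147.104.32 - 122.147.104.63) does not contain 122.147.104.107
  122.147.106.0/23 (122.147.106.0 - 122.147.107.255) does not contain 122.147.104.107
  122.146.96.0/19 (122.146.96.0 - 122.146.127.255) does not contain 122.147.104.107
  122.146.0.0/16 (122.146.0.0 - 122.146.255.255) does not contain 122.147.104.107
Longest matching prefix is /15 -> interface em8.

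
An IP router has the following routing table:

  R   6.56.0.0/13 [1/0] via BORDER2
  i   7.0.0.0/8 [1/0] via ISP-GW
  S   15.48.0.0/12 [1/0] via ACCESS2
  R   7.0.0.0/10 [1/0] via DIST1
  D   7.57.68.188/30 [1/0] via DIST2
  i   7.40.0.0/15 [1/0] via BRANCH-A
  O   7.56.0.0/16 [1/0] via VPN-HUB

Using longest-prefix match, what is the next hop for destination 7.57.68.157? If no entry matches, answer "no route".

Routes whose prefix contains 7.57.68.157:
  7.0.0.0/8 (7.0.0.0 - 7.255.255.255) -> ISP-GW
  7.0.0.0/10 (7.0.0.0 - 7.63.255.255) -> DIST1
More-specific entries that do NOT match:
  7.57.68.188/30 (7.57.68.188 - 7.57.68.191) does not contain 7.57.68.157
  7.56.0.0/16 (7.56.0.0 - 7.56.255.255) does not contain 7.57.68.157
  7.40.0.0/15 (7.40.0.0 - 7.41.255.255) does not contain 7.57.68.157
  6.56.0.0/13 (6.56.0.0 - 6.63.255.255) does not contain 7.57.68.157
  15.48.0.0/12 (15.48.0.0 - 15.63.255.255) does not contain 7.57.68.157
Longest matching prefix is /10 -> next hop DIST1.

DIST1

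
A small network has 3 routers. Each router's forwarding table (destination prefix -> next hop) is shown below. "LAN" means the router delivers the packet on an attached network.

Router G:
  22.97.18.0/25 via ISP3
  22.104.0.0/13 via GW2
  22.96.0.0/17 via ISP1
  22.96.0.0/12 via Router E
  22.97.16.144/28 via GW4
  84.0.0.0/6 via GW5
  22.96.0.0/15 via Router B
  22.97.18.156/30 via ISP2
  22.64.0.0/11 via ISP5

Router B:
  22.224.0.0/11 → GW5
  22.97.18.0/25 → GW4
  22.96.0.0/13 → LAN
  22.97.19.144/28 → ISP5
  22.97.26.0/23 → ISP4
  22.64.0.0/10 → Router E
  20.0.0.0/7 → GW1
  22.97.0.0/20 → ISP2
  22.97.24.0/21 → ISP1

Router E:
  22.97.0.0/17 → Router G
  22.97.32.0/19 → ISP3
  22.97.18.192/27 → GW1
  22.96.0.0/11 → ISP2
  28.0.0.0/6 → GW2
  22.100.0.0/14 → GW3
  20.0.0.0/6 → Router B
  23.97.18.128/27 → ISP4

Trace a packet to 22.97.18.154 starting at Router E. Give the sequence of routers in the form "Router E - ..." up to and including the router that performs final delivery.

Router E - Router G - Router B

At Router E: longest match for 22.97.18.154 is 22.97.0.0/17 -> Router G
At Router G: longest match for 22.97.18.154 is 22.96.0.0/15 -> Router B
At Router B: longest match for 22.97.18.154 is 22.96.0.0/13 -> LAN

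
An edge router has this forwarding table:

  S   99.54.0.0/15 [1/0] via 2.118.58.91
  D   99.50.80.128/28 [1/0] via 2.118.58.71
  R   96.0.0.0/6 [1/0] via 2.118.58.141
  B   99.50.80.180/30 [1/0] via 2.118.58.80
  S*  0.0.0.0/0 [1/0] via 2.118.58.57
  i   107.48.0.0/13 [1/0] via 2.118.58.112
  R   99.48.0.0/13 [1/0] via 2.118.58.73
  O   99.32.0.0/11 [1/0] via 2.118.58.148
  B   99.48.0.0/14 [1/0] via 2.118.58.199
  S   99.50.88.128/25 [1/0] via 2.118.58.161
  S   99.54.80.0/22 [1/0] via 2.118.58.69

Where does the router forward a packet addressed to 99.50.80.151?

2.118.58.199

Routes whose prefix contains 99.50.80.151:
  0.0.0.0/0 (default, matches everything) -> 2.118.58.57
  96.0.0.0/6 (96.0.0.0 - 99.255.255.255) -> 2.118.58.141
  99.32.0.0/11 (99.32.0.0 - 99.63.255.255) -> 2.118.58.148
  99.48.0.0/13 (99.48.0.0 - 99.55.255.255) -> 2.118.58.73
  99.48.0.0/14 (99.48.0.0 - 99.51.255.255) -> 2.118.58.199
More-specific entries that do NOT match:
  99.50.80.180/30 (99.50.80.180 - 99.50.80.183) does not contain 99.50.80.151
  99.50.80.128/28 (99.50.80.128 - 99.50.80.143) does not contain 99.50.80.151
  99.50.88.128/25 (99.50.88.128 - 99.50.88.255) does not contain 99.50.80.151
  99.54.80.0/22 (99.54.80.0 - 99.54.83.255) does not contain 99.50.80.151
  99.54.0.0/15 (99.54.0.0 - 99.55.255.255) does not contain 99.50.80.151
Longest matching prefix is /14 -> next hop 2.118.58.199.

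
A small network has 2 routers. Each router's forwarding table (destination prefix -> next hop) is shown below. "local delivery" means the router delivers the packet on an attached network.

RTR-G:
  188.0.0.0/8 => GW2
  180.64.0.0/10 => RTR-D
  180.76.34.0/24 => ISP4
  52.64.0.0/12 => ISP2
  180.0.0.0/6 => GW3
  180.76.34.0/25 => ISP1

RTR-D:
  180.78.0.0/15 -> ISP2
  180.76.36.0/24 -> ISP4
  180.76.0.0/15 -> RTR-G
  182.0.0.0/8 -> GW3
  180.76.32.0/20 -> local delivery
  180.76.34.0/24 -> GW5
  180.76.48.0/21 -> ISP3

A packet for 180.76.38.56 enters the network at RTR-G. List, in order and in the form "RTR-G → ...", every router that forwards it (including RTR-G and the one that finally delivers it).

RTR-G → RTR-D

At RTR-G: longest match for 180.76.38.56 is 180.64.0.0/10 -> RTR-D
At RTR-D: longest match for 180.76.38.56 is 180.76.32.0/20 -> local delivery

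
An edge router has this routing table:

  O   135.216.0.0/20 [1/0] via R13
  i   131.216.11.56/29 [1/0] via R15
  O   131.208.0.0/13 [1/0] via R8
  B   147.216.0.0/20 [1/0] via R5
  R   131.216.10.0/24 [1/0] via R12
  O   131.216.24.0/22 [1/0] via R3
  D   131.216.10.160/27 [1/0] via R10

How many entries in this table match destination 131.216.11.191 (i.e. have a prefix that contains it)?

No listed prefix contains 131.216.11.191.
Total matching entries: 0.

0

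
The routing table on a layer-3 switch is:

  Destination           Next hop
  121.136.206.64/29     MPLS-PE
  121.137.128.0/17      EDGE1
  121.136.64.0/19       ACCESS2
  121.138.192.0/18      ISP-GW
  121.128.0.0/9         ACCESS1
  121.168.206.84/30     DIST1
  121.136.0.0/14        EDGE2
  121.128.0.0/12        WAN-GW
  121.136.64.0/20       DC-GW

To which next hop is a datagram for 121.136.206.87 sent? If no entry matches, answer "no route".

Routes whose prefix contains 121.136.206.87:
  121.128.0.0/9 (121.128.0.0 - 121.255.255.255) -> ACCESS1
  121.128.0.0/12 (121.128.0.0 - 121.143.255.255) -> WAN-GW
  121.136.0.0/14 (121.136.0.0 - 121.139.255.255) -> EDGE2
More-specific entries that do NOT match:
  121.168.206.84/30 (121.168.206.84 - 121.168.206.87) does not contain 121.136.206.87
  121.136.206.64/29 (121.136.206.64 - 121.136.206.71) does not contain 121.136.206.87
  121.136.64.0/20 (121.136.64.0 - 121.136.79.255) does not contain 121.136.206.87
  121.136.64.0/19 (121.136.64.0 - 121.136.95.255) does not contain 121.136.206.87
  121.138.192.0/18 (121.138.192.0 - 121.138.255.255) does not contain 121.136.206.87
  121.137.128.0/17 (121.137.128.0 - 121.137.255.255) does not contain 121.136.206.87
Longest matching prefix is /14 -> next hop EDGE2.

EDGE2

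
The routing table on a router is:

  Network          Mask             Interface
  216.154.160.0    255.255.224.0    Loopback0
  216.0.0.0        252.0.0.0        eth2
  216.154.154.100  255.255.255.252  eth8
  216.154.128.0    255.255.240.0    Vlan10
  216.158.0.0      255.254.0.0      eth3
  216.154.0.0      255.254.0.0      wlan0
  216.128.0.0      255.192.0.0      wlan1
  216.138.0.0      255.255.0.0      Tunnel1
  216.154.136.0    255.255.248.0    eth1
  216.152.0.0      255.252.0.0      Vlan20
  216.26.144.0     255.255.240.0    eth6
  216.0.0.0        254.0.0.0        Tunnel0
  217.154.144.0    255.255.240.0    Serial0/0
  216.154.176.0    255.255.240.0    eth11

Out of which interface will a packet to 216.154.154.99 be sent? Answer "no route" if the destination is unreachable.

wlan0

Routes whose prefix contains 216.154.154.99:
  216.0.0.0/6 (216.0.0.0 - 219.255.255.255) -> eth2
  216.0.0.0/7 (216.0.0.0 - 217.255.255.255) -> Tunnel0
  216.128.0.0/10 (216.128.0.0 - 216.191.255.255) -> wlan1
  216.152.0.0/14 (216.152.0.0 - 216.155.255.255) -> Vlan20
  216.154.0.0/15 (216.154.0.0 - 216.155.255.255) -> wlan0
More-specific entries that do NOT match:
  216.154.154.100/30 (216.154.154.100 - 216.154.154.103) does not contain 216.154.154.99
  216.154.136.0/21 (216.154.136.0 - 216.154.143.255) does not contain 216.154.154.99
  216.154.128.0/20 (216.154.128.0 - 216.154.143.255) does not contain 216.154.154.99
  216.26.144.0/20 (216.26.144.0 - 216.26.159.255) does not contain 216.154.154.99
  217.154.144.0/20 (217.154.144.0 - 217.154.159.255) does not contain 216.154.154.99
  216.154.176.0/20 (216.154.176.0 - 216.154.191.255) does not contain 216.154.154.99
  216.154.160.0/19 (216.154.160.0 - 216.154.191.255) does not contain 216.154.154.99
  216.138.0.0/16 (216.138.0.0 - 216.138.255.255) does not contain 216.154.154.99
Longest matching prefix is /15 -> interface wlan0.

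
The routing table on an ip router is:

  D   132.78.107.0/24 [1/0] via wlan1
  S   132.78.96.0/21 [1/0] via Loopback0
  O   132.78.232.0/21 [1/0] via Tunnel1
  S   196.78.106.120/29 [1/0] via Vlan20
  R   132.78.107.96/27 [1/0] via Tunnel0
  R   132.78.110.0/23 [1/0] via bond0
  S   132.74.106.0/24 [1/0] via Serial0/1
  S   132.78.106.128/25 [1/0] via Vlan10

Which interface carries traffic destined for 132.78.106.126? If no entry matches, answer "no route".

No entry's prefix contains 132.78.106.126; there is no default route.

no route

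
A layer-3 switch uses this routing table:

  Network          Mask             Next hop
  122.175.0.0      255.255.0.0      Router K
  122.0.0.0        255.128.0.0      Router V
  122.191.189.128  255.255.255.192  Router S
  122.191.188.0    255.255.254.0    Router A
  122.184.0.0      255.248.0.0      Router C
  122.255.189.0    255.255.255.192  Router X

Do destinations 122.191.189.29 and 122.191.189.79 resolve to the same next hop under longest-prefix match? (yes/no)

yes

122.191.189.29: longest match 122.191.188.0/23 -> Router A
122.191.189.79: longest match 122.191.188.0/23 -> Router A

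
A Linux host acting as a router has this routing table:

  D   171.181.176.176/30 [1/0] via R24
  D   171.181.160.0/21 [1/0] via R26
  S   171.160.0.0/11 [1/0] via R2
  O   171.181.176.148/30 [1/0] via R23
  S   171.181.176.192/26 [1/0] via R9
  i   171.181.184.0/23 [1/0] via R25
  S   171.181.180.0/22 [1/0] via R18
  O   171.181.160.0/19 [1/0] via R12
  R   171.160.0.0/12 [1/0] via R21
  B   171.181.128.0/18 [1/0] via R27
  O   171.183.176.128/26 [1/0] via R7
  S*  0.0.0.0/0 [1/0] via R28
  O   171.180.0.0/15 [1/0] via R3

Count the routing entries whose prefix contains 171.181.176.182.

Prefixes containing 171.181.176.182:
  0.0.0.0/0 (default, matches everything)
  171.160.0.0/11 (171.160.0.0 - 171.191.255.255)
  171.180.0.0/15 (171.180.0.0 - 171.181.255.255)
  171.181.128.0/18 (171.181.128.0 - 171.181.191.255)
  171.181.160.0/19 (171.181.160.0 - 171.181.191.255)
Total matching entries: 5.

5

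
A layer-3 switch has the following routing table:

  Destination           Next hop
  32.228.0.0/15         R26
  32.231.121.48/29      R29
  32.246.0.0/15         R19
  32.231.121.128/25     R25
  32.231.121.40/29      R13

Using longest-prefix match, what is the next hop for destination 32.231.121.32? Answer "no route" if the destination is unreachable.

no route

No entry's prefix contains 32.231.121.32; there is no default route.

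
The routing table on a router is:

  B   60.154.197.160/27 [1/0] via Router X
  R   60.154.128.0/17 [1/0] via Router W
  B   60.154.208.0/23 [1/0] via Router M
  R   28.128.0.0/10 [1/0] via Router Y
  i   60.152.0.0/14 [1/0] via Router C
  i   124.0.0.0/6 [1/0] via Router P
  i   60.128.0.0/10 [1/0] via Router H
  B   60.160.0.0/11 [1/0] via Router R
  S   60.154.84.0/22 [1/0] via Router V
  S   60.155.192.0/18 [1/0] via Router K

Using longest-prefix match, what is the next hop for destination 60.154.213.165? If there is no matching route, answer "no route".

Router W

Routes whose prefix contains 60.154.213.165:
  60.128.0.0/10 (60.128.0.0 - 60.191.255.255) -> Router H
  60.152.0.0/14 (60.152.0.0 - 60.155.255.255) -> Router C
  60.154.128.0/17 (60.154.128.0 - 60.154.255.255) -> Router W
More-specific entries that do NOT match:
  60.154.197.160/27 (60.154.197.160 - 60.154.197.191) does not contain 60.154.213.165
  60.154.208.0/23 (60.154.208.0 - 60.154.209.255) does not contain 60.154.213.165
  60.154.84.0/22 (60.154.84.0 - 60.154.87.255) does not contain 60.154.213.165
  60.155.192.0/18 (60.155.192.0 - 60.155.255.255) does not contain 60.154.213.165
Longest matching prefix is /17 -> next hop Router W.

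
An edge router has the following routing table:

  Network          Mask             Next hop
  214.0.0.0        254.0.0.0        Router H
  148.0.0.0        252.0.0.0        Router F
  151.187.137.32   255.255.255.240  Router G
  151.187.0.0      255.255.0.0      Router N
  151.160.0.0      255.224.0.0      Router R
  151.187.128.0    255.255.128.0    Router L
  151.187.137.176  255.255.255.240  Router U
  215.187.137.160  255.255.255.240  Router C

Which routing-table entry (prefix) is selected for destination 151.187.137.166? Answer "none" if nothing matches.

Entries matching 151.187.137.166:
  148.0.0.0/6 (148.0.0.0 - 151.255.255.255)
  151.160.0.0/11 (151.160.0.0 - 151.191.255.255)
  151.187.0.0/16 (151.187.0.0 - 151.187.255.255)
  151.187.128.0/17 (151.187.128.0 - 151.187.255.255)
Most specific is 151.187.128.0/17.

151.187.128.0/17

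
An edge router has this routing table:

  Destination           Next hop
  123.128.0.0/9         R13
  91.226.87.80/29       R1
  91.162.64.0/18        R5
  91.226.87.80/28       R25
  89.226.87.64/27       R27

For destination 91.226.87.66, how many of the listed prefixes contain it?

No listed prefix contains 91.226.87.66.
Total matching entries: 0.

0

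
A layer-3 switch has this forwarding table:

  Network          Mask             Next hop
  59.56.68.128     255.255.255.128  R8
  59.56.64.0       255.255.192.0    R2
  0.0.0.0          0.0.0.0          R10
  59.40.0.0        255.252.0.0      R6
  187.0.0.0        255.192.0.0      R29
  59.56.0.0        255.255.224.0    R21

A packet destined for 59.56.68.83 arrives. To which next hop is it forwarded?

R2

Routes whose prefix contains 59.56.68.83:
  0.0.0.0/0 (default, matches everything) -> R10
  59.56.64.0/18 (59.56.64.0 - 59.56.127.255) -> R2
More-specific entries that do NOT match:
  59.56.68.128/25 (59.56.68.128 - 59.56.68.255) does not contain 59.56.68.83
  59.56.0.0/19 (59.56.0.0 - 59.56.31.255) does not contain 59.56.68.83
Longest matching prefix is /18 -> next hop R2.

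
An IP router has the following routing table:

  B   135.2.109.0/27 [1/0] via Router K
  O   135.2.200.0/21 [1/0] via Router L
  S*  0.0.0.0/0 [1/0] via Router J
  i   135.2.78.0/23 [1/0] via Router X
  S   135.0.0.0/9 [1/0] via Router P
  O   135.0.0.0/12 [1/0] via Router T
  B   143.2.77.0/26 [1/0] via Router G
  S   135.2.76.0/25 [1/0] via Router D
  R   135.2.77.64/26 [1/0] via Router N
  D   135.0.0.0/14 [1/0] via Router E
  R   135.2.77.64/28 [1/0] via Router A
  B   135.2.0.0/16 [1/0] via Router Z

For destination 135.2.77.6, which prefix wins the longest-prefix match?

135.2.0.0/16

Entries matching 135.2.77.6:
  0.0.0.0/0 (default, matches everything)
  135.0.0.0/9 (135.0.0.0 - 135.127.255.255)
  135.0.0.0/12 (135.0.0.0 - 135.15.255.255)
  135.0.0.0/14 (135.0.0.0 - 135.3.255.255)
  135.2.0.0/16 (135.2.0.0 - 135.2.255.255)
Most specific is 135.2.0.0/16.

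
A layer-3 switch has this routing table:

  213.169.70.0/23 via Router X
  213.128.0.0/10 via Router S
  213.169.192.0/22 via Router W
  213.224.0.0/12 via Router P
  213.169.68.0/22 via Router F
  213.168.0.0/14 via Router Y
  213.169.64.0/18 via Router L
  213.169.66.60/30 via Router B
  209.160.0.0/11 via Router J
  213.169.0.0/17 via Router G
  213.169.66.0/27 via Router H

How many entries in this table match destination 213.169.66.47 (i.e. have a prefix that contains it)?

4

Prefixes containing 213.169.66.47:
  213.128.0.0/10 (213.128.0.0 - 213.191.255.255)
  213.168.0.0/14 (213.168.0.0 - 213.171.255.255)
  213.169.0.0/17 (213.169.0.0 - 213.169.127.255)
  213.169.64.0/18 (213.169.64.0 - 213.169.127.255)
Total matching entries: 4.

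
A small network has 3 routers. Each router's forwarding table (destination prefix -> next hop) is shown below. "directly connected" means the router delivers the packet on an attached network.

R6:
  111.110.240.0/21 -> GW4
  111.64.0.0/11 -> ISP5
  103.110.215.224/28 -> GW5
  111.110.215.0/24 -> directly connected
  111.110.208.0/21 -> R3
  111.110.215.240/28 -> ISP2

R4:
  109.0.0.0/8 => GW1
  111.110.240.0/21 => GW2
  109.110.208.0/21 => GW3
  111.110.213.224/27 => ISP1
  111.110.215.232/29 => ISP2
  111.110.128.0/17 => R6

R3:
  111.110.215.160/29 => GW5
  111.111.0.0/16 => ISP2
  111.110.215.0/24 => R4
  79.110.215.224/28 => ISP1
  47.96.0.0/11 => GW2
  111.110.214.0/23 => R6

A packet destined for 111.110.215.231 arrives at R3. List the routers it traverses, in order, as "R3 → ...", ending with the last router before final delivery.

At R3: longest match for 111.110.215.231 is 111.110.215.0/24 -> R4
At R4: longest match for 111.110.215.231 is 111.110.128.0/17 -> R6
At R6: longest match for 111.110.215.231 is 111.110.215.0/24 -> directly connected

R3 → R4 → R6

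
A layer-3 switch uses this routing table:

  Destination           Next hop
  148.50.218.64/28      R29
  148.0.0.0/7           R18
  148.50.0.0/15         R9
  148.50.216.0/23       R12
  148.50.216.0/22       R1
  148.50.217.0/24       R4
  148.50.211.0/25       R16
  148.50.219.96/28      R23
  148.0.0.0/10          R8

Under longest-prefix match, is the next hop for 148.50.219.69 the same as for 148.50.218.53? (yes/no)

148.50.219.69: longest match 148.50.216.0/22 -> R1
148.50.218.53: longest match 148.50.216.0/22 -> R1

yes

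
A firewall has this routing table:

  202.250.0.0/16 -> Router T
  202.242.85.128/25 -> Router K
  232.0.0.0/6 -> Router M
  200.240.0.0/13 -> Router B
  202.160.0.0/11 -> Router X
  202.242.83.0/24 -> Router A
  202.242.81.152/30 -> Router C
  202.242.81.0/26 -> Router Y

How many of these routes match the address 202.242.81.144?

No listed prefix contains 202.242.81.144.
Total matching entries: 0.

0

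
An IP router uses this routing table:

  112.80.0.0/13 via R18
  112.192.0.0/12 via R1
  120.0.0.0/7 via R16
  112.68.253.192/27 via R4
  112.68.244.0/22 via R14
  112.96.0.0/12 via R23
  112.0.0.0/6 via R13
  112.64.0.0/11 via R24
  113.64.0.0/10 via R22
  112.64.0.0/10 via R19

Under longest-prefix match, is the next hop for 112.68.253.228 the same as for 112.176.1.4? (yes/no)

112.68.253.228: longest match 112.64.0.0/11 -> R24
112.176.1.4: longest match 112.0.0.0/6 -> R13

no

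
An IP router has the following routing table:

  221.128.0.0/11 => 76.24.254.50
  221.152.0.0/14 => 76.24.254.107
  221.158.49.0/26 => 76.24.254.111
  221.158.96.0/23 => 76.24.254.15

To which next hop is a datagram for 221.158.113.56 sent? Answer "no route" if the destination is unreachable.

76.24.254.50

Routes whose prefix contains 221.158.113.56:
  221.128.0.0/11 (221.128.0.0 - 221.159.255.255) -> 76.24.254.50
More-specific entries that do NOT match:
  221.158.49.0/26 (221.158.49.0 - 221.158.49.63) does not contain 221.158.113.56
  221.158.96.0/23 (221.158.96.0 - 221.158.97.255) does not contain 221.158.113.56
  221.152.0.0/14 (221.152.0.0 - 221.155.255.255) does not contain 221.158.113.56
Longest matching prefix is /11 -> next hop 76.24.254.50.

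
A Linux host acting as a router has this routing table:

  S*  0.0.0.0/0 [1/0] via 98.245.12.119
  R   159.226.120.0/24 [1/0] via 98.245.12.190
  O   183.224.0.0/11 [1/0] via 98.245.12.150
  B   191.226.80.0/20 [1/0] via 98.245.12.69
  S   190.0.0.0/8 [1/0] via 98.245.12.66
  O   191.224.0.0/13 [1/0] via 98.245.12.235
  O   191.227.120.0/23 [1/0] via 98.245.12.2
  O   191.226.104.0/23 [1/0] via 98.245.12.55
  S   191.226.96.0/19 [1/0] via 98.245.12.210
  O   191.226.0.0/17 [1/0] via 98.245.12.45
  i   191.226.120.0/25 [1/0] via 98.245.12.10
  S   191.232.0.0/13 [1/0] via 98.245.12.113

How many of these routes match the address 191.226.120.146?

Prefixes containing 191.226.120.146:
  0.0.0.0/0 (default, matches everything)
  191.224.0.0/13 (191.224.0.0 - 191.231.255.255)
  191.226.0.0/17 (191.226.0.0 - 191.226.127.255)
  191.226.96.0/19 (191.226.96.0 - 191.226.127.255)
Total matching entries: 4.

4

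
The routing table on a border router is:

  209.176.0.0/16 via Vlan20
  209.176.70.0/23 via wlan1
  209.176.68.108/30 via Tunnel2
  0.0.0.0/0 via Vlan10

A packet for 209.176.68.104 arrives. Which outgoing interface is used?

Vlan20

Routes whose prefix contains 209.176.68.104:
  0.0.0.0/0 (default, matches everything) -> Vlan10
  209.176.0.0/16 (209.176.0.0 - 209.176.255.255) -> Vlan20
More-specific entries that do NOT match:
  209.176.68.108/30 (209.176.68.108 - 209.176.68.111) does not contain 209.176.68.104
  209.176.70.0/23 (209.176.70.0 - 209.176.71.255) does not contain 209.176.68.104
Longest matching prefix is /16 -> interface Vlan20.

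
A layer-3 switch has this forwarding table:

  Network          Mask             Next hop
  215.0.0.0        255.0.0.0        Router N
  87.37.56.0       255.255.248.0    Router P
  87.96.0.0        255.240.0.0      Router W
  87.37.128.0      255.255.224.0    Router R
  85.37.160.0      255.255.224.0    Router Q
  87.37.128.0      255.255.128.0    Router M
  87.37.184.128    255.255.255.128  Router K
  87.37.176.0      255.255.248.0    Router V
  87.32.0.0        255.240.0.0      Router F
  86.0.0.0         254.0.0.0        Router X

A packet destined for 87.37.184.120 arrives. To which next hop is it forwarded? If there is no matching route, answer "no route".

Router M

Routes whose prefix contains 87.37.184.120:
  86.0.0.0/7 (86.0.0.0 - 87.255.255.255) -> Router X
  87.32.0.0/12 (87.32.0.0 - 87.47.255.255) -> Router F
  87.37.128.0/17 (87.37.128.0 - 87.37.255.255) -> Router M
More-specific entries that do NOT match:
  87.37.184.128/25 (87.37.184.128 - 87.37.184.255) does not contain 87.37.184.120
  87.37.56.0/21 (87.37.56.0 - 87.37.63.255) does not contain 87.37.184.120
  87.37.176.0/21 (87.37.176.0 - 87.37.183.255) does not contain 87.37.184.120
  87.37.128.0/19 (87.37.128.0 - 87.37.159.255) does not contain 87.37.184.120
  85.37.160.0/19 (85.37.160.0 - 85.37.191.255) does not contain 87.37.184.120
Longest matching prefix is /17 -> next hop Router M.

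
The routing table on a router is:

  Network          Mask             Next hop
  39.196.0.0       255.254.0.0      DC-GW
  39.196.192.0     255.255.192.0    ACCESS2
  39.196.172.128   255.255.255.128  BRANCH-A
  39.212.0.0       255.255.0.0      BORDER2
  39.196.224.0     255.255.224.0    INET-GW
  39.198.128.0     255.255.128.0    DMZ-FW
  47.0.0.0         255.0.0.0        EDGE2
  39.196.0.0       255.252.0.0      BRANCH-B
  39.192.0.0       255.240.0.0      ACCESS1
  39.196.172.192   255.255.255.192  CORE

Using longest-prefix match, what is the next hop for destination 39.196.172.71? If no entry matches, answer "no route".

Routes whose prefix contains 39.196.172.71:
  39.192.0.0/12 (39.192.0.0 - 39.207.255.255) -> ACCESS1
  39.196.0.0/14 (39.196.0.0 - 39.199.255.255) -> BRANCH-B
  39.196.0.0/15 (39.196.0.0 - 39.197.255.255) -> DC-GW
More-specific entries that do NOT match:
  39.196.172.192/26 (39.196.172.192 - 39.196.172.255) does not contain 39.196.172.71
  39.196.172.128/25 (39.196.172.128 - 39.196.172.255) does not contain 39.196.172.71
  39.196.224.0/19 (39.196.224.0 - 39.196.255.255) does not contain 39.196.172.71
  39.196.192.0/18 (39.196.192.0 - 39.196.255.255) does not contain 39.196.172.71
  39.198.128.0/17 (39.198.128.0 - 39.198.255.255) does not contain 39.196.172.71
  39.212.0.0/16 (39.212.0.0 - 39.212.255.255) does not contain 39.196.172.71
Longest matching prefix is /15 -> next hop DC-GW.

DC-GW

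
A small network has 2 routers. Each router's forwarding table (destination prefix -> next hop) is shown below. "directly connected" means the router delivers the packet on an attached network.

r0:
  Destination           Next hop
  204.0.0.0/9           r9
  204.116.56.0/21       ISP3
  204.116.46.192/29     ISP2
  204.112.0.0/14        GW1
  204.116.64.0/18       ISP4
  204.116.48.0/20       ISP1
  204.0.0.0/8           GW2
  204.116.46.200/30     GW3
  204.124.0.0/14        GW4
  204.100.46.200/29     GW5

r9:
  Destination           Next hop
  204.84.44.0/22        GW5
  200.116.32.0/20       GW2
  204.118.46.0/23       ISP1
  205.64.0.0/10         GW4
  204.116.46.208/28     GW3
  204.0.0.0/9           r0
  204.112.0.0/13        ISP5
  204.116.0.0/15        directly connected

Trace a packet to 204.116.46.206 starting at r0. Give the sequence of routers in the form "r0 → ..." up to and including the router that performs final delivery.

At r0: longest match for 204.116.46.206 is 204.0.0.0/9 -> r9
At r9: longest match for 204.116.46.206 is 204.116.0.0/15 -> directly connected

r0 → r9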